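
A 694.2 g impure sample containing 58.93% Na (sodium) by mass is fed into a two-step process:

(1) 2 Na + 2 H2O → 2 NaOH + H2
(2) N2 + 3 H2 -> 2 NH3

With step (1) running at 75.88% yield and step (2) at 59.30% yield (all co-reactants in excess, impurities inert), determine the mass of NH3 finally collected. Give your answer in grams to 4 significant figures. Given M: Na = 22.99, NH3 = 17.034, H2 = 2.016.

45.46 g

Pure Na = 694.2 × 0.5893 = 409.09 g.
n(Na) = 409.09 / 22.99 = 17.794 mol.
Step 1 (Na:H2 = 2:1): theoretical n(H2) = 8.8972 mol; at 75.88% yield, n(H2) = 6.7512 mol.
Step 2 (H2:NH3 = 3:2): theoretical n(NH3) = 4.5008 mol, so theoretical mass = 4.5008 × 17.034 = 76.666 g.
At 59.30% yield, actual mass of NH3 = 76.666 × 0.5930 = 45.463 g.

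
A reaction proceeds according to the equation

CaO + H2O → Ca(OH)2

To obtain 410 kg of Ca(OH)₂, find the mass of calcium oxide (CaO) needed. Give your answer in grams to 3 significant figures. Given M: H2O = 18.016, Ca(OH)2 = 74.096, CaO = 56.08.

310000 g

Convert: 410 kg = 410000 g.
n(Ca(OH)2) = 410000 g / 74.096 g/mol = 5533 mol.
From the equation the Ca(OH)2:CaO mole ratio is 1:1, so n(CaO) = 5533 × 1/1 = 5533 mol.
Mass of CaO = 5533 mol × 56.08 g/mol = 310300 g.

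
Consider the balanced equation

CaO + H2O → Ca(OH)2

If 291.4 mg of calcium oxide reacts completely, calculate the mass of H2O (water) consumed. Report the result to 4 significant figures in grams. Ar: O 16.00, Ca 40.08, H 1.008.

M(CaO) = 40.08 + 16.00 = 56.08 g/mol.
M(H2O) = 2(1.008) + 16.00 = 18.016 g/mol.
Convert: 291.4 mg = 0.29140 g.
n(CaO) = 0.29140 g / 56.08 g/mol = 0.0051961 mol.
From the equation the CaO:H2O mole ratio is 1:1, so n(H2O) = 0.0051961 × 1/1 = 0.0051961 mol.
Mass of H2O = 0.0051961 mol × 18.016 g/mol = 0.093614 g.

0.09361 g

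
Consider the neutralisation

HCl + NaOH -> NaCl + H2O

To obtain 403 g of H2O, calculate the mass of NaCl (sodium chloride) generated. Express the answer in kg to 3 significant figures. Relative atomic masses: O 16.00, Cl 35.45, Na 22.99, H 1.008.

M(H2O) = 2(1.008) + 16.00 = 18.016 g/mol.
M(NaCl) = 22.99 + 35.45 = 58.44 g/mol.
n(H2O) = 403.0 g / 18.016 g/mol = 22.37 mol.
From the equation the H2O:NaCl mole ratio is 1:1, so n(NaCl) = 22.37 × 1/1 = 22.37 mol.
Mass of NaCl = 22.37 mol × 58.44 g/mol = 1307 g.
Converting to kg: 1307 g = 1.31 kg.

1.31 kg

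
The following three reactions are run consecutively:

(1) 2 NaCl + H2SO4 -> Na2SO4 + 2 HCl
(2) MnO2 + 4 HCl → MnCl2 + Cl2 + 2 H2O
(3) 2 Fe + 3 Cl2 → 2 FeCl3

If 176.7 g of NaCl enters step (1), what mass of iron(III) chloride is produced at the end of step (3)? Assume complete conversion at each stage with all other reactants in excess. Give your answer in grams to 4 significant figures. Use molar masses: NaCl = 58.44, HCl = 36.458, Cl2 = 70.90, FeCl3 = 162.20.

81.74 g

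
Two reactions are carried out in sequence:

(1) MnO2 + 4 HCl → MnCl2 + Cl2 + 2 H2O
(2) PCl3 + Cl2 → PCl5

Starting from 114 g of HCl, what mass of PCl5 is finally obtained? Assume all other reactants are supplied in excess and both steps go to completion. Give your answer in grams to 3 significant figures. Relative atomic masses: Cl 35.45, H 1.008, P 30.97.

163 g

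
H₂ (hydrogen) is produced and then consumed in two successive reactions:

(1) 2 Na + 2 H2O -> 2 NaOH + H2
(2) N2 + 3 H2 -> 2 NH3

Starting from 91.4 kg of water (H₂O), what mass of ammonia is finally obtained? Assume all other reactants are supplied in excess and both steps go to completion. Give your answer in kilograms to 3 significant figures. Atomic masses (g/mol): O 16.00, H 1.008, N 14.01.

28.8 kg

M(H2O) = 2(1.008) + 16.00 = 18.016 g/mol.
M(NH3) = 14.01 + 3(1.008) = 17.034 g/mol.
91.4 kg = 91400 g.
n(H2O) = 91400 / 18.016 = 5073 mol.
Step 1 gives a 2:1 ratio of H2O to H2, so n(H2) = 2537 mol.
In step 2 the H2:NH3 ratio is 3:2, so n(NH3) = 1691 mol.
Mass of NH3 = 1691 × 17.034 = 28810 g = 28.8 kg.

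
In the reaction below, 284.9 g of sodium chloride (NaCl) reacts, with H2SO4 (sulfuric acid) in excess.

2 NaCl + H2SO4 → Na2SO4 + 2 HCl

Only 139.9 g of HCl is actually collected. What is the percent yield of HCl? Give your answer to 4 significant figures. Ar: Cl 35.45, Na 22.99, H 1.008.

78.71 %

M(NaCl) = 22.99 + 35.45 = 58.44 g/mol.
M(HCl) = 1.008 + 35.45 = 36.458 g/mol.
n(NaCl) = 284.90 g / 58.44 g/mol = 4.8751 mol.
From the equation the NaCl:HCl mole ratio is 2:2, so n(HCl) = 4.8751 × 2/2 = 4.8751 mol.
Mass of HCl = 4.8751 mol × 36.458 g/mol = 177.74 g.
This is the theoretical yield. Percent yield = 139.9 g / 177.74 g × 100% = 78.712%.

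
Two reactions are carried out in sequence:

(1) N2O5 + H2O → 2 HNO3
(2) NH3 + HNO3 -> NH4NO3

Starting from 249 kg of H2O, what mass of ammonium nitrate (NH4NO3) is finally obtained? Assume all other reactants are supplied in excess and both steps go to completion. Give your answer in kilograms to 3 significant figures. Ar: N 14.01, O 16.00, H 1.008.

M(H2O) = 2(1.008) + 16.00 = 18.016 g/mol.
M(NH4NO3) = 2(14.01) + 4(1.008) + 3(16.00) = 80.052 g/mol.
249 kg = 249000 g.
n(H2O) = 249000 / 18.016 = 13820 mol.
Step 1 gives a 1:2 ratio of H2O to HNO3, so n(HNO3) = 27640 mol.
In step 2 the HNO3:NH4NO3 ratio is 1:1, so n(NH4NO3) = 27640 mol.
Mass of NH4NO3 = 27640 × 80.052 = 2.213 × 10^6 g = 2210 kg.

2210 kg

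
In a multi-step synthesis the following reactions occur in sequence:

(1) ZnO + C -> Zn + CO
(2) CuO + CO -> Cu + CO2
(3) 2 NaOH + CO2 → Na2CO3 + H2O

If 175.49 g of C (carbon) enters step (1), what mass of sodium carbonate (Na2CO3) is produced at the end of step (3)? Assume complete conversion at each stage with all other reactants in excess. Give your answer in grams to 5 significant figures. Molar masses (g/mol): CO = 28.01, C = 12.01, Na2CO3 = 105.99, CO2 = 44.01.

n(C) = 175.49 / 12.01 = 14.6120 mol.
Reaction (1): C→CO ratio 1:1 ⇒ n(CO) = 14.6120 mol.
Reaction (2): CO→CO2 ratio 1:1 ⇒ n(CO2) = 14.6120 mol.
Reaction (3): CO2→Na2CO3 ratio 1:1 ⇒ n(Na2CO3) = 14.6120 mol.
Mass of Na2CO3 = 14.6120 × 105.99 = 1548.72 g.

1548.7 g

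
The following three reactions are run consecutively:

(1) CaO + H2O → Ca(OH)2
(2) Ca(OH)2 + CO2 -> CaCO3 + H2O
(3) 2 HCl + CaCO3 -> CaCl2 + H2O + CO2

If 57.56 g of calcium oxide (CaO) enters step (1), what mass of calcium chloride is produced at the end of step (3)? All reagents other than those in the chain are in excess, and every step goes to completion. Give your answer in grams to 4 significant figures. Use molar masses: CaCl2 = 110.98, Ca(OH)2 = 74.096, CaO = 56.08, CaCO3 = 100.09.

113.9 g

n(CaO) = 57.56 / 56.08 = 1.0264 mol.
Reaction (1): CaO→Ca(OH)2 ratio 1:1 ⇒ n(Ca(OH)2) = 1.0264 mol.
Reaction (2): Ca(OH)2→CaCO3 ratio 1:1 ⇒ n(CaCO3) = 1.0264 mol.
Reaction (3): CaCO3→CaCl2 ratio 1:1 ⇒ n(CaCl2) = 1.0264 mol.
Mass of CaCl2 = 1.0264 × 110.98 = 113.91 g.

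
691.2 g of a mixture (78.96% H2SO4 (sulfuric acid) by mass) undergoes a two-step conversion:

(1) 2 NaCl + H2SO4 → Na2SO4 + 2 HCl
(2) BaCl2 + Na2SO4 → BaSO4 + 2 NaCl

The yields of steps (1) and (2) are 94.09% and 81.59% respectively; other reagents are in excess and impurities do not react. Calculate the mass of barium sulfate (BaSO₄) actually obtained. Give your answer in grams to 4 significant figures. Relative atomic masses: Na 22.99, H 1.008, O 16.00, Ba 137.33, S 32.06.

997.0 g

Pure H2SO4 = 691.2 × 0.7896 = 545.77 g.
M(H2SO4) = 2(1.008) + 32.06 + 4(16.00) = 98.076 g/mol.
M(BaSO4) = 137.33 + 32.06 + 4(16.00) = 233.39 g/mol.
n(H2SO4) = 545.77 / 98.076 = 5.5648 mol.
Step 1 (H2SO4:Na2SO4 = 1:1): theoretical n(Na2SO4) = 5.5648 mol; at 94.09% yield, n(Na2SO4) = 5.2359 mol.
Step 2 (Na2SO4:BaSO4 = 1:1): theoretical n(BaSO4) = 5.2359 mol, so theoretical mass = 5.2359 × 233.39 = 1222.0 g.
At 81.59% yield, actual mass of BaSO4 = 1222.0 × 0.8159 = 997.04 g.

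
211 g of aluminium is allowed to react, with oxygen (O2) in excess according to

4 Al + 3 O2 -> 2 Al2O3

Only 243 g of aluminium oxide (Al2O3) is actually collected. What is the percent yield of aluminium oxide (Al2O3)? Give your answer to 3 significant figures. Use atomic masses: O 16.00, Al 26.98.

60.9 %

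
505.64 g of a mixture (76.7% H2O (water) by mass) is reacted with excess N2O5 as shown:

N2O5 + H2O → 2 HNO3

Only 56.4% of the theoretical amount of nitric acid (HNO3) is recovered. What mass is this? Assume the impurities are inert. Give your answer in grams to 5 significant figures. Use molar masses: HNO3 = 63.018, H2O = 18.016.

1530.2 g

Pure H2O available = 505.64 g × 0.767 = 387.826 g.
n(H2O) = 387.826 g / 18.016 g/mol = 21.5267 mol.
From the equation the H2O:HNO3 mole ratio is 1:2, so n(HNO3) = 21.5267 × 2/1 = 43.0535 mol.
Mass of HNO3 = 43.0535 mol × 63.018 g/mol = 2713.15 g.
Actual mass collected = 2713.15 g × 0.564 = 1530.21 g.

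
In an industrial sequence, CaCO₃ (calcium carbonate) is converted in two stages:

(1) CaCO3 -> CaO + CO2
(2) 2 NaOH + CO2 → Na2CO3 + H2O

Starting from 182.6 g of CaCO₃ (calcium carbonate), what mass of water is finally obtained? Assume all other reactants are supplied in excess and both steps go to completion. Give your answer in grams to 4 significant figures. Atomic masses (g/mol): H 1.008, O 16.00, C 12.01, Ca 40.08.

32.87 g

M(CaCO3) = 40.08 + 12.01 + 3(16.00) = 100.09 g/mol.
M(H2O) = 2(1.008) + 16.00 = 18.016 g/mol.
n(CaCO3) = 182.60 / 100.09 = 1.8244 mol.
Step 1 gives a 1:1 ratio of CaCO3 to CO2, so n(CO2) = 1.8244 mol.
In step 2 the CO2:H2O ratio is 1:1, so n(H2O) = 1.8244 mol.
Mass of H2O = 1.8244 × 18.016 = 32.868 g.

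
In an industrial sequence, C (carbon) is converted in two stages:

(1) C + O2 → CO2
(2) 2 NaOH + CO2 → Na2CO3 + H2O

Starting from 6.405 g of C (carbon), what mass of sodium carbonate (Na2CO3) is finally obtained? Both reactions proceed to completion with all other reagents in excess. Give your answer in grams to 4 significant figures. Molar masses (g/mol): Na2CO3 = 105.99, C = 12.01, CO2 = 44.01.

56.53 g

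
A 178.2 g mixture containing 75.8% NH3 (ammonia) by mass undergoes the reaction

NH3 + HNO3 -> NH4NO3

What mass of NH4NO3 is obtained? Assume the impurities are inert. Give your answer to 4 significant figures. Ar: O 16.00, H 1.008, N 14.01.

634.8 g

Mass of pure NH3 = 178.2 g × 0.758 = 135.08 g.
M(NH3) = 14.01 + 3(1.008) = 17.034 g/mol.
M(NH4NO3) = 2(14.01) + 4(1.008) + 3(16.00) = 80.052 g/mol.
n(NH3) = 135.08 g / 17.034 g/mol = 7.9298 mol.
From the equation the NH3:NH4NO3 mole ratio is 1:1, so n(NH4NO3) = 7.9298 × 1/1 = 7.9298 mol.
Mass of NH4NO3 = 7.9298 mol × 80.052 g/mol = 634.79 g.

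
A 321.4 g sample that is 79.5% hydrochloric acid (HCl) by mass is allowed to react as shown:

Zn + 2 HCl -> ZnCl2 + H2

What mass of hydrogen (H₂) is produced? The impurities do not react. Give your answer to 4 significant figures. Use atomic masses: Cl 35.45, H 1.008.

Mass of pure HCl = 321.4 g × 0.795 = 255.51 g.
M(HCl) = 1.008 + 35.45 = 36.458 g/mol.
M(H2) = 2(1.008) = 2.016 g/mol.
n(HCl) = 255.51 g / 36.458 g/mol = 7.0084 mol.
From the equation the HCl:H2 mole ratio is 2:1, so n(H2) = 7.0084 × 1/2 = 3.5042 mol.
Mass of H2 = 3.5042 mol × 2.016 g/mol = 7.0645 g.

7.064 g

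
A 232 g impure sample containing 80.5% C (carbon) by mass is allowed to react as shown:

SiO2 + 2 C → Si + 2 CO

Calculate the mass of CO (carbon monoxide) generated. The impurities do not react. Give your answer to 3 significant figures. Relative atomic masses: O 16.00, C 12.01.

436 g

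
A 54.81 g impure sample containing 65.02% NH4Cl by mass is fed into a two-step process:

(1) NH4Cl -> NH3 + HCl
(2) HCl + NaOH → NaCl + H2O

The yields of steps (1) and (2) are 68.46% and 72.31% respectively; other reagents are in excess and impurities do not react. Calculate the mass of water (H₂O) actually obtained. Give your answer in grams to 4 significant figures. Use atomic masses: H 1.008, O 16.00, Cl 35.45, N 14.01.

5.942 g

Pure NH4Cl = 54.81 × 0.6502 = 35.637 g.
M(NH4Cl) = 14.01 + 4(1.008) + 35.45 = 53.492 g/mol.
M(H2O) = 2(1.008) + 16.00 = 18.016 g/mol.
n(NH4Cl) = 35.637 / 53.492 = 0.66622 mol.
Step 1 (NH4Cl:HCl = 1:1): theoretical n(HCl) = 0.66622 mol; at 68.46% yield, n(HCl) = 0.45609 mol.
Step 2 (HCl:H2O = 1:1): theoretical n(H2O) = 0.45609 mol, so theoretical mass = 0.45609 × 18.016 = 8.2170 g.
At 72.31% yield, actual mass of H2O = 8.2170 × 0.7231 = 5.9417 g.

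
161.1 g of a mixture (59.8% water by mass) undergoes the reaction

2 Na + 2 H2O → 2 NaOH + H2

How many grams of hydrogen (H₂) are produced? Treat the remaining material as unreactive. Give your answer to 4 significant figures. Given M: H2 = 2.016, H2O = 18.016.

Mass of pure H2O = 161.1 g × 0.598 = 96.338 g.
n(H2O) = 96.338 g / 18.016 g/mol = 5.3473 mol.
From the equation the H2O:H2 mole ratio is 2:1, so n(H2) = 5.3473 × 1/2 = 2.6737 mol.
Mass of H2 = 2.6737 mol × 2.016 g/mol = 5.3901 g.

5.390 g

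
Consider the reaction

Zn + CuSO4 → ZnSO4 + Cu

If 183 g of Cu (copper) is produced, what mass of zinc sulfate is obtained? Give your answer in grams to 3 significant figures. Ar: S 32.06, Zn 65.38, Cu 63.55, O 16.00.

465 g

M(Cu) = 63.55 g/mol.
M(ZnSO4) = 65.38 + 32.06 + 4(16.00) = 161.44 g/mol.
n(Cu) = 183.0 g / 63.55 g/mol = 2.880 mol.
From the equation the Cu:ZnSO4 mole ratio is 1:1, so n(ZnSO4) = 2.880 × 1/1 = 2.880 mol.
Mass of ZnSO4 = 2.880 mol × 161.44 g/mol = 464.9 g.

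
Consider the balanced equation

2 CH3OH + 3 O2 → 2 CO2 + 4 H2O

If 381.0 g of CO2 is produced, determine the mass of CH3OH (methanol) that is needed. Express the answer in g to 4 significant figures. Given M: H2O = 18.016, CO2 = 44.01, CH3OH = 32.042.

277.4 g

n(CO2) = 381.00 g / 44.01 g/mol = 8.6571 mol.
From the equation the CO2:CH3OH mole ratio is 2:2, so n(CH3OH) = 8.6571 × 2/2 = 8.6571 mol.
Mass of CH3OH = 8.6571 mol × 32.042 g/mol = 277.39 g.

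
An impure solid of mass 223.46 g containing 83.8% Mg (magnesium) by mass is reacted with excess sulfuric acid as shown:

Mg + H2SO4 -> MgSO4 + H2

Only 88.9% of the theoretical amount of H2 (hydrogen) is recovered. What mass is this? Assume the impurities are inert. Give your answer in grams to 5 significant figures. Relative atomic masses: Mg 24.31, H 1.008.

Pure Mg available = 223.46 g × 0.838 = 187.259 g.
M(Mg) = 24.31 g/mol.
M(H2) = 2(1.008) = 2.016 g/mol.
n(Mg) = 187.259 g / 24.31 g/mol = 7.70298 mol.
From the equation the Mg:H2 mole ratio is 1:1, so n(H2) = 7.70298 × 1/1 = 7.70298 mol.
Mass of H2 = 7.70298 mol × 2.016 g/mol = 15.5292 g.
Actual mass collected = 15.5292 g × 0.889 = 13.8055 g.

13.805 g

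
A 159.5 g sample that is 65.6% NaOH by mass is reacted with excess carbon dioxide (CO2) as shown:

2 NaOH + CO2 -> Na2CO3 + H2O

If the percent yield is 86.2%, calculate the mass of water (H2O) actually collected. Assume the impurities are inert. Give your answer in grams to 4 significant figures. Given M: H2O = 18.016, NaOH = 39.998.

Pure NaOH available = 159.5 g × 0.656 = 104.63 g.
n(NaOH) = 104.63 g / 39.998 g/mol = 2.6159 mol.
From the equation the NaOH:H2O mole ratio is 2:1, so n(H2O) = 2.6159 × 1/2 = 1.3080 mol.
Mass of H2O = 1.3080 mol × 18.016 g/mol = 23.564 g.
Actual mass collected = 23.564 g × 0.862 = 20.312 g.

20.31 g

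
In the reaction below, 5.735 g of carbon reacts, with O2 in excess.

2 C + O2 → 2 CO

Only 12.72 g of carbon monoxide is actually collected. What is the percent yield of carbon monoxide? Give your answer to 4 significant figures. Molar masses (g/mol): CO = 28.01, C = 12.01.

n(C) = 5.7350 g / 12.01 g/mol = 0.47752 mol.
From the equation the C:CO mole ratio is 2:2, so n(CO) = 0.47752 × 2/2 = 0.47752 mol.
Mass of CO = 0.47752 mol × 28.01 g/mol = 13.375 g.
This is the theoretical yield. Percent yield = 12.72 g / 13.375 g × 100% = 95.101%.

95.10 %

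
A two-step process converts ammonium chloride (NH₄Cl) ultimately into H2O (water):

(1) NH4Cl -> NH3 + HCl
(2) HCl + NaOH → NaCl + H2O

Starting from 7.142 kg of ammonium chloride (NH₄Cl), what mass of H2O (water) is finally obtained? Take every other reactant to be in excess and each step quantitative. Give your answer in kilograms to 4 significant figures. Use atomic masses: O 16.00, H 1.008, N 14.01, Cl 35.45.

M(NH4Cl) = 14.01 + 4(1.008) + 35.45 = 53.492 g/mol.
M(H2O) = 2(1.008) + 16.00 = 18.016 g/mol.
7.142 kg = 7142.0 g.
n(NH4Cl) = 7142.0 / 53.492 = 133.52 mol.
Step 1 gives a 1:1 ratio of NH4Cl to HCl, so n(HCl) = 133.52 mol.
In step 2 the HCl:H2O ratio is 1:1, so n(H2O) = 133.52 mol.
Mass of H2O = 133.52 × 18.016 = 2405.4 g = 2.405 kg.

2.405 kg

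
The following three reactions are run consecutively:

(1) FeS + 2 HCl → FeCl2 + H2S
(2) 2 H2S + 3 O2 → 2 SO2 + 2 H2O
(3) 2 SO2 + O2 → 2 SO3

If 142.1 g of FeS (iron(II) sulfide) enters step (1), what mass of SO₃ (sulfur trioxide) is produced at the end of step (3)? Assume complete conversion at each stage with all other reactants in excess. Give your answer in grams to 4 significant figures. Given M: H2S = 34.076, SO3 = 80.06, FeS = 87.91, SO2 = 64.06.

n(FeS) = 142.1 / 87.91 = 1.6164 mol.
Reaction (1): FeS→H2S ratio 1:1 ⇒ n(H2S) = 1.6164 mol.
Reaction (2): H2S→SO2 ratio 2:2 ⇒ n(SO2) = 1.6164 mol.
Reaction (3): SO2→SO3 ratio 2:2 ⇒ n(SO3) = 1.6164 mol.
Mass of SO3 = 1.6164 × 80.06 = 129.41 g.

129.4 g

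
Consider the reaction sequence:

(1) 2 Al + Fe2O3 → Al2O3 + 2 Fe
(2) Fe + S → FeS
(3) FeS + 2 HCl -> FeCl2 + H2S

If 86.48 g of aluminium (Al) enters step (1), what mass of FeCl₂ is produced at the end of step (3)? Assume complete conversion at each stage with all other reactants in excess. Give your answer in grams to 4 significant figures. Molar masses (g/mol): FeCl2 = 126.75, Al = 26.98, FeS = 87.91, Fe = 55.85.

406.3 g

n(Al) = 86.48 / 26.98 = 3.2053 mol.
Reaction (1): Al→Fe ratio 2:2 ⇒ n(Fe) = 3.2053 mol.
Reaction (2): Fe→FeS ratio 1:1 ⇒ n(FeS) = 3.2053 mol.
Reaction (3): FeS→FeCl2 ratio 1:1 ⇒ n(FeCl2) = 3.2053 mol.
Mass of FeCl2 = 3.2053 × 126.75 = 406.28 g.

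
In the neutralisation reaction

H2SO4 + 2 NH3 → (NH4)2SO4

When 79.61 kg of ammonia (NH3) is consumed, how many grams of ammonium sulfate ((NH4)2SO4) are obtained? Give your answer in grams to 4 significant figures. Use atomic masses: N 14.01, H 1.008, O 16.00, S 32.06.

M(NH3) = 14.01 + 3(1.008) = 17.034 g/mol.
M((NH4)2SO4) = 2(14.01) + 8(1.008) + 32.06 + 4(16.00) = 132.144 g/mol.
Convert: 79.61 kg = 79610 g.
n(NH3) = 79610 g / 17.034 g/mol = 4673.6 mol.
From the equation the NH3:(NH4)2SO4 mole ratio is 2:1, so n((NH4)2SO4) = 4673.6 × 1/2 = 2336.8 mol.
Mass of (NH4)2SO4 = 2336.8 mol × 132.144 g/mol = 308790 g.

308800 g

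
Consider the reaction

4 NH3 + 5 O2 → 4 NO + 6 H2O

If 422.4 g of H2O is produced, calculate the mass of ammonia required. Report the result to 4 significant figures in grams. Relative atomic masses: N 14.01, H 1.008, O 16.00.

M(H2O) = 2(1.008) + 16.00 = 18.016 g/mol.
M(NH3) = 14.01 + 3(1.008) = 17.034 g/mol.
n(H2O) = 422.40 g / 18.016 g/mol = 23.446 mol.
From the equation the H2O:NH3 mole ratio is 6:4, so n(NH3) = 23.446 × 4/6 = 15.631 mol.
Mass of NH3 = 15.631 mol × 17.034 g/mol = 266.25 g.

266.3 g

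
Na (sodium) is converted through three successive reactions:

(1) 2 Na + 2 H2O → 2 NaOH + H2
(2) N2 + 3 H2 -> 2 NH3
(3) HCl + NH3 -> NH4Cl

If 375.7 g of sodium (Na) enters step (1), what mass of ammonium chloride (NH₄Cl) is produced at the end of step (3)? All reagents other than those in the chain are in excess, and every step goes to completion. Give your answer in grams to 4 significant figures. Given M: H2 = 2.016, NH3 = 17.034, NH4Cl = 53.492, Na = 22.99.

291.4 g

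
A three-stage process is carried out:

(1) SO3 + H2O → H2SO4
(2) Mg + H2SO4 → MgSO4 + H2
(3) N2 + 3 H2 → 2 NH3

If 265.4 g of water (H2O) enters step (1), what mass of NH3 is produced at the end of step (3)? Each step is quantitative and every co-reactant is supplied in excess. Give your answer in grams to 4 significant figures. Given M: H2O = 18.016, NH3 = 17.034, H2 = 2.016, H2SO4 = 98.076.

167.3 g

n(H2O) = 265.4 / 18.016 = 14.731 mol.
Reaction (1): H2O→H2SO4 ratio 1:1 ⇒ n(H2SO4) = 14.731 mol.
Reaction (2): H2SO4→H2 ratio 1:1 ⇒ n(H2) = 14.731 mol.
Reaction (3): H2→NH3 ratio 3:2 ⇒ n(NH3) = 9.8209 mol.
Mass of NH3 = 9.8209 × 17.034 = 167.29 g.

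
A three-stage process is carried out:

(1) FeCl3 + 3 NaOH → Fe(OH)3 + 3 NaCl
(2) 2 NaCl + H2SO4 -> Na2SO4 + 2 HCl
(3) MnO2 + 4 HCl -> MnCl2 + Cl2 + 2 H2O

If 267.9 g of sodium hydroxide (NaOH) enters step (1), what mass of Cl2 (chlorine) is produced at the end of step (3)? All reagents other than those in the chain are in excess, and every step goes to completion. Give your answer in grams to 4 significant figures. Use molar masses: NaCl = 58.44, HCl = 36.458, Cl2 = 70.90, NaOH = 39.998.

n(NaOH) = 267.9 / 39.998 = 6.6978 mol.
Reaction (1): NaOH→NaCl ratio 3:3 ⇒ n(NaCl) = 6.6978 mol.
Reaction (2): NaCl→HCl ratio 2:2 ⇒ n(HCl) = 6.6978 mol.
Reaction (3): HCl→Cl2 ratio 4:1 ⇒ n(Cl2) = 1.6745 mol.
Mass of Cl2 = 1.6745 × 70.90 = 118.72 g.

118.7 g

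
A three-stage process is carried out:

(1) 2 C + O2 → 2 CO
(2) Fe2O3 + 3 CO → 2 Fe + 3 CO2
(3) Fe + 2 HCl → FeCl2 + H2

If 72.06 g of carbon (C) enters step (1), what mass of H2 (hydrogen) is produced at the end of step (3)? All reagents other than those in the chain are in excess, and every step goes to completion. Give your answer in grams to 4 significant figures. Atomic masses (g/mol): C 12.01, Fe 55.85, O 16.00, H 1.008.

M(C) = 12.01 g/mol.
M(H2) = 2(1.008) = 2.016 g/mol.
n(C) = 72.06 / 12.01 = 6.0000 mol.
Reaction (1): C→CO ratio 2:2 ⇒ n(CO) = 6.0000 mol.
Reaction (2): CO→Fe ratio 3:2 ⇒ n(Fe) = 4.0000 mol.
Reaction (3): Fe→H2 ratio 1:1 ⇒ n(H2) = 4.0000 mol.
Mass of H2 = 4.0000 × 2.016 = 8.0640 g.

8.064 g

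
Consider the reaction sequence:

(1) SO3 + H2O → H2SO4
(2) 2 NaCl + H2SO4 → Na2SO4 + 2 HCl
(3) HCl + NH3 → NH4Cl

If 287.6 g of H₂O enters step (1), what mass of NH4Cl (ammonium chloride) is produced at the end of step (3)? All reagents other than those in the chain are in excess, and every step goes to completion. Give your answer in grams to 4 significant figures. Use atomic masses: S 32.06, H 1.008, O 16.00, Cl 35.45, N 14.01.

M(H2O) = 2(1.008) + 16.00 = 18.016 g/mol.
M(NH4Cl) = 14.01 + 4(1.008) + 35.45 = 53.492 g/mol.
n(H2O) = 287.6 / 18.016 = 15.964 mol.
Reaction (1): H2O→H2SO4 ratio 1:1 ⇒ n(H2SO4) = 15.964 mol.
Reaction (2): H2SO4→HCl ratio 1:2 ⇒ n(HCl) = 31.927 mol.
Reaction (3): HCl→NH4Cl ratio 1:1 ⇒ n(NH4Cl) = 31.927 mol.
Mass of NH4Cl = 31.927 × 53.492 = 1707.8 g.

1708 g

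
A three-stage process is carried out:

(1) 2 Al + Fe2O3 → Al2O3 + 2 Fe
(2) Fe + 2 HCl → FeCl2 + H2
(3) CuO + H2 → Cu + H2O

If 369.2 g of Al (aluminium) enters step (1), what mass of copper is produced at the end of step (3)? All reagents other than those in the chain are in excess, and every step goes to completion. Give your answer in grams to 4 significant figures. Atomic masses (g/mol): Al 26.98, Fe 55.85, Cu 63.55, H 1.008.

869.6 g

M(Al) = 26.98 g/mol.
M(Cu) = 63.55 g/mol.
n(Al) = 369.2 / 26.98 = 13.684 mol.
Reaction (1): Al→Fe ratio 2:2 ⇒ n(Fe) = 13.684 mol.
Reaction (2): Fe→H2 ratio 1:1 ⇒ n(H2) = 13.684 mol.
Reaction (3): H2→Cu ratio 1:1 ⇒ n(Cu) = 13.684 mol.
Mass of Cu = 13.684 × 63.55 = 869.63 g.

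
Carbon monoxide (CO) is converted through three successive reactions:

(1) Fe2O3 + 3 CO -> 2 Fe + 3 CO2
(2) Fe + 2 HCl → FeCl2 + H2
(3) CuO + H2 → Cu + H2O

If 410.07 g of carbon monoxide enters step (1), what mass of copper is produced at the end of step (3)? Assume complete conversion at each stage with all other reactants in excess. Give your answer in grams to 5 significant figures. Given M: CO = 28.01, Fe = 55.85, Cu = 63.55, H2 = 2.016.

n(CO) = 410.07 / 28.01 = 14.6401 mol.
Reaction (1): CO→Fe ratio 3:2 ⇒ n(Fe) = 9.76009 mol.
Reaction (2): Fe→H2 ratio 1:1 ⇒ n(H2) = 9.76009 mol.
Reaction (3): H2→Cu ratio 1:1 ⇒ n(Cu) = 9.76009 mol.
Mass of Cu = 9.76009 × 63.55 = 620.253 g.

620.25 g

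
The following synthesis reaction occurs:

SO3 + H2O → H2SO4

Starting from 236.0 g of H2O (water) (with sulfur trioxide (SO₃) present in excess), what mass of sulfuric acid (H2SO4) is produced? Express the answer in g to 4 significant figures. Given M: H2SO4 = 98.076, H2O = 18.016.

1285 g

n(H2O) = 236.00 g / 18.016 g/mol = 13.099 mol.
From the equation the H2O:H2SO4 mole ratio is 1:1, so n(H2SO4) = 13.099 × 1/1 = 13.099 mol.
Mass of H2SO4 = 13.099 mol × 98.076 g/mol = 1284.7 g.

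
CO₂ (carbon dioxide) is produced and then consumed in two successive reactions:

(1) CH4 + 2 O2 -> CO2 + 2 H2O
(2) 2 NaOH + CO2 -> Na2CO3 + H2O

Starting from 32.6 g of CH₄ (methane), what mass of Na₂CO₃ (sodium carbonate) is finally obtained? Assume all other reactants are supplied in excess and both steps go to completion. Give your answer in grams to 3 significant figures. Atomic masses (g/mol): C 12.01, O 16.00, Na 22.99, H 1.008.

M(CH4) = 12.01 + 4(1.008) = 16.042 g/mol.
M(Na2CO3) = 2(22.99) + 12.01 + 3(16.00) = 105.99 g/mol.
n(CH4) = 32.60 / 16.042 = 2.032 mol.
Step 1 gives a 1:1 ratio of CH4 to CO2, so n(CO2) = 2.032 mol.
In step 2 the CO2:Na2CO3 ratio is 1:1, so n(Na2CO3) = 2.032 mol.
Mass of Na2CO3 = 2.032 × 105.99 = 215.4 g.

215 g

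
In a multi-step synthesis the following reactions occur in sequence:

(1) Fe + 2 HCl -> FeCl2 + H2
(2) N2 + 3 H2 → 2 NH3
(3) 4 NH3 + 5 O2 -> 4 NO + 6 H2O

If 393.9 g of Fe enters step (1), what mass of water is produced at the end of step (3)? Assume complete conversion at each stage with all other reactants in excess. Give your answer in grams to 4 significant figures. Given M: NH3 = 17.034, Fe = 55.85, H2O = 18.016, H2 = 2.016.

127.1 g

n(Fe) = 393.9 / 55.85 = 7.0528 mol.
Reaction (1): Fe→H2 ratio 1:1 ⇒ n(H2) = 7.0528 mol.
Reaction (2): H2→NH3 ratio 3:2 ⇒ n(NH3) = 4.7019 mol.
Reaction (3): NH3→H2O ratio 4:6 ⇒ n(H2O) = 7.0528 mol.
Mass of H2O = 7.0528 × 18.016 = 127.06 g.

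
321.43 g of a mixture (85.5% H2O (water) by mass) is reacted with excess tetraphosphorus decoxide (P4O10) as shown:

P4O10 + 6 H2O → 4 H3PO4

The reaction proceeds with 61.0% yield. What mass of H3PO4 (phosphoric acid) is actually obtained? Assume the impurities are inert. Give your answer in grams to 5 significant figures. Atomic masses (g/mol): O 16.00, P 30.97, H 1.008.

607.90 g

Pure H2O available = 321.43 g × 0.855 = 274.823 g.
M(H2O) = 2(1.008) + 16.00 = 18.016 g/mol.
M(H3PO4) = 3(1.008) + 30.97 + 4(16.00) = 97.994 g/mol.
n(H2O) = 274.823 g / 18.016 g/mol = 15.2544 mol.
From the equation the H2O:H3PO4 mole ratio is 6:4, so n(H3PO4) = 15.2544 × 4/6 = 10.1696 mol.
Mass of H3PO4 = 10.1696 mol × 97.994 g/mol = 996.558 g.
Actual mass collected = 996.558 g × 0.610 = 607.900 g.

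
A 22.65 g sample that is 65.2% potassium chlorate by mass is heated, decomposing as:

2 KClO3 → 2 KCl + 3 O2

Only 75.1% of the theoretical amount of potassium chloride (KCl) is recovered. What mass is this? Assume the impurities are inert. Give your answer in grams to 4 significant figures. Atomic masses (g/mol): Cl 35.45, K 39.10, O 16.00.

Pure KClO3 available = 22.65 g × 0.652 = 14.768 g.
M(KClO3) = 39.10 + 35.45 + 3(16.00) = 122.55 g/mol.
M(KCl) = 39.10 + 35.45 = 74.55 g/mol.
n(KClO3) = 14.768 g / 122.55 g/mol = 0.12050 mol.
From the equation the KClO3:KCl mole ratio is 2:2, so n(KCl) = 0.12050 × 2/2 = 0.12050 mol.
Mass of KCl = 0.12050 mol × 74.55 g/mol = 8.9836 g.
Actual mass collected = 8.9836 g × 0.751 = 6.7467 g.

6.747 g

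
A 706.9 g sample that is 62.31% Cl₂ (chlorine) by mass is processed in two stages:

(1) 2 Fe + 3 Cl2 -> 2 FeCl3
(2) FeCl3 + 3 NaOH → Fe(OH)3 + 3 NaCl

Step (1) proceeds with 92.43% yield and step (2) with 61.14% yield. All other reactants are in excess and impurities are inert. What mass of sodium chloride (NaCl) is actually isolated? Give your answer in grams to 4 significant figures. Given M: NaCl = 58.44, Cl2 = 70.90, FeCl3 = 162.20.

410.3 g

Pure Cl2 = 706.9 × 0.6231 = 440.47 g.
n(Cl2) = 440.47 / 70.90 = 6.2125 mol.
Step 1 (Cl2:FeCl3 = 3:2): theoretical n(FeCl3) = 4.1417 mol; at 92.43% yield, n(FeCl3) = 3.8282 mol.
Step 2 (FeCl3:NaCl = 1:3): theoretical n(NaCl) = 11.485 mol, so theoretical mass = 11.485 × 58.44 = 671.15 g.
At 61.14% yield, actual mass of NaCl = 671.15 × 0.6114 = 410.34 g.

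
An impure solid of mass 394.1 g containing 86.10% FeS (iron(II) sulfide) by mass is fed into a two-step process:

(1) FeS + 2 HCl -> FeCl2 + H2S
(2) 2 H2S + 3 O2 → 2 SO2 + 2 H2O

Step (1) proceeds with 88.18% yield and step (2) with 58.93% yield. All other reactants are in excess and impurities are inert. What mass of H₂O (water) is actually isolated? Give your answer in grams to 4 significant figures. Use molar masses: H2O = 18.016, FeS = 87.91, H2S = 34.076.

36.14 g

Pure FeS = 394.1 × 0.8610 = 339.32 g.
n(FeS) = 339.32 / 87.91 = 3.8599 mol.
Step 1 (FeS:H2S = 1:1): theoretical n(H2S) = 3.8599 mol; at 88.18% yield, n(H2S) = 3.4036 mol.
Step 2 (H2S:H2O = 2:2): theoretical n(H2O) = 3.4036 mol, so theoretical mass = 3.4036 × 18.016 = 61.320 g.
At 58.93% yield, actual mass of H2O = 61.320 × 0.5893 = 36.136 g.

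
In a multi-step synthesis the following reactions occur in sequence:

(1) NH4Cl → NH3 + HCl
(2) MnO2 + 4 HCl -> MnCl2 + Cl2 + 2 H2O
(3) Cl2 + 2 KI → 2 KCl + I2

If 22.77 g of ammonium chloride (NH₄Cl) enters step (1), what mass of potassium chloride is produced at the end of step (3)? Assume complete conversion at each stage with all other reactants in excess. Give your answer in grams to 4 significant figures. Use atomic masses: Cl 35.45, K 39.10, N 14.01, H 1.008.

15.87 g

M(NH4Cl) = 14.01 + 4(1.008) + 35.45 = 53.492 g/mol.
M(KCl) = 39.10 + 35.45 = 74.55 g/mol.
n(NH4Cl) = 22.77 / 53.492 = 0.42567 mol.
Reaction (1): NH4Cl→HCl ratio 1:1 ⇒ n(HCl) = 0.42567 mol.
Reaction (2): HCl→Cl2 ratio 4:1 ⇒ n(Cl2) = 0.10642 mol.
Reaction (3): Cl2→KCl ratio 1:2 ⇒ n(KCl) = 0.21284 mol.
Mass of KCl = 0.21284 × 74.55 = 15.867 g.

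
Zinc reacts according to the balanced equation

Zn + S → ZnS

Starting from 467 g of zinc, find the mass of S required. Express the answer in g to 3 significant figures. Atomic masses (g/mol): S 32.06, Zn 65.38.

229 g

M(Zn) = 65.38 g/mol.
M(S) = 32.06 g/mol.
n(Zn) = 467.0 g / 65.38 g/mol = 7.143 mol.
From the equation the Zn:S mole ratio is 1:1, so n(S) = 7.143 × 1/1 = 7.143 mol.
Mass of S = 7.143 mol × 32.06 g/mol = 229.0 g.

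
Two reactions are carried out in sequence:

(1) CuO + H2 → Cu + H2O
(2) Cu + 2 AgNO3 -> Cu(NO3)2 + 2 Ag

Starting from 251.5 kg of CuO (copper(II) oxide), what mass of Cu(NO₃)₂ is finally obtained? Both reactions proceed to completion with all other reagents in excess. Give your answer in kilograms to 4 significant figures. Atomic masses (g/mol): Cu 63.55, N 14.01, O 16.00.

M(CuO) = 63.55 + 16.00 = 79.55 g/mol.
M(Cu(NO3)2) = 63.55 + 2(14.01) + 6(16.00) = 187.57 g/mol.
251.5 kg = 251500 g.
n(CuO) = 251500 / 79.55 = 3161.5 mol.
Step 1 gives a 1:1 ratio of CuO to Cu, so n(Cu) = 3161.5 mol.
In step 2 the Cu:Cu(NO3)2 ratio is 1:1, so n(Cu(NO3)2) = 3161.5 mol.
Mass of Cu(NO3)2 = 3161.5 × 187.57 = 593010 g = 593.0 kg.

593.0 kg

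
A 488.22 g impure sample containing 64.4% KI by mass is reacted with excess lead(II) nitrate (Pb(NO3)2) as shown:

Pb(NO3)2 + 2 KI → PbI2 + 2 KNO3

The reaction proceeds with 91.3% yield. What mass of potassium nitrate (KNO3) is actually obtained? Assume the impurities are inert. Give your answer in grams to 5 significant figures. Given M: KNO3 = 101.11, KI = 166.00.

Pure KI available = 488.22 g × 0.644 = 314.414 g.
n(KI) = 314.414 g / 166.00 g/mol = 1.89406 mol.
From the equation the KI:KNO3 mole ratio is 2:2, so n(KNO3) = 1.89406 × 2/2 = 1.89406 mol.
Mass of KNO3 = 1.89406 mol × 101.11 g/mol = 191.508 g.
Actual mass collected = 191.508 g × 0.913 = 174.847 g.

174.85 g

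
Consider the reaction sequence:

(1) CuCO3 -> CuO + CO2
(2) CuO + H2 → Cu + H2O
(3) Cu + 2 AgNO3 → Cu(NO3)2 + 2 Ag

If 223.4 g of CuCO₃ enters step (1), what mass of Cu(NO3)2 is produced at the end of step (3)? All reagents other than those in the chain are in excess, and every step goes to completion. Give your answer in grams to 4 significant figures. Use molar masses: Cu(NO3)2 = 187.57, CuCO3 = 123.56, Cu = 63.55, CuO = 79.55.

339.1 g

n(CuCO3) = 223.4 / 123.56 = 1.8080 mol.
Reaction (1): CuCO3→CuO ratio 1:1 ⇒ n(CuO) = 1.8080 mol.
Reaction (2): CuO→Cu ratio 1:1 ⇒ n(Cu) = 1.8080 mol.
Reaction (3): Cu→Cu(NO3)2 ratio 1:1 ⇒ n(Cu(NO3)2) = 1.8080 mol.
Mass of Cu(NO3)2 = 1.8080 × 187.57 = 339.13 g.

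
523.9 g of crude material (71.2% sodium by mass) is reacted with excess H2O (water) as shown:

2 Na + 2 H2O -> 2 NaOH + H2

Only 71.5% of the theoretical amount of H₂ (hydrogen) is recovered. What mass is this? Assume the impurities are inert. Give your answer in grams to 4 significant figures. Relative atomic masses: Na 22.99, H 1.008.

Pure Na available = 523.9 g × 0.712 = 373.02 g.
M(Na) = 22.99 g/mol.
M(H2) = 2(1.008) = 2.016 g/mol.
n(Na) = 373.02 g / 22.99 g/mol = 16.225 mol.
From the equation the Na:H2 mole ratio is 2:1, so n(H2) = 16.225 × 1/2 = 8.1126 mol.
Mass of H2 = 8.1126 mol × 2.016 g/mol = 16.355 g.
Actual mass collected = 16.355 g × 0.715 = 11.694 g.

11.69 g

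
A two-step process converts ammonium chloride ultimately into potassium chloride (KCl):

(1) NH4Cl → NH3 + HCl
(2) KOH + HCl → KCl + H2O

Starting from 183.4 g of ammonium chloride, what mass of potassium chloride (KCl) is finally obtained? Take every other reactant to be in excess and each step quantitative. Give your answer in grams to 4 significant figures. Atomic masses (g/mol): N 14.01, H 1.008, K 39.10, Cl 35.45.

255.6 g

M(NH4Cl) = 14.01 + 4(1.008) + 35.45 = 53.492 g/mol.
M(KCl) = 39.10 + 35.45 = 74.55 g/mol.
n(NH4Cl) = 183.40 / 53.492 = 3.4286 mol.
Step 1 gives a 1:1 ratio of NH4Cl to HCl, so n(HCl) = 3.4286 mol.
In step 2 the HCl:KCl ratio is 1:1, so n(KCl) = 3.4286 mol.
Mass of KCl = 3.4286 × 74.55 = 255.60 g.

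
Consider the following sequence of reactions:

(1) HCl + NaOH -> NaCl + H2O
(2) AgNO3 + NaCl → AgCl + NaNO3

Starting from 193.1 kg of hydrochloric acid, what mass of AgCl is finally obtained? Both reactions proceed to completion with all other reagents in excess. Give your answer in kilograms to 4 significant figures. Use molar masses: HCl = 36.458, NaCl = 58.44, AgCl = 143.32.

193.1 kg = 193100 g.
n(HCl) = 193100 / 36.458 = 5296.5 mol.
Step 1 gives a 1:1 ratio of HCl to NaCl, so n(NaCl) = 5296.5 mol.
In step 2 the NaCl:AgCl ratio is 1:1, so n(AgCl) = 5296.5 mol.
Mass of AgCl = 5296.5 × 143.32 = 759100 g = 759.1 kg.

759.1 kg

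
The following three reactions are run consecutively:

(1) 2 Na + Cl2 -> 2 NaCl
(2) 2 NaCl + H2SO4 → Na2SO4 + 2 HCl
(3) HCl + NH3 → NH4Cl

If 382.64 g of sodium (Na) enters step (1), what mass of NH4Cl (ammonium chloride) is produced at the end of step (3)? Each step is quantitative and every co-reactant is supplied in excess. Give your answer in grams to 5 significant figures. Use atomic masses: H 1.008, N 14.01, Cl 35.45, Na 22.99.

M(Na) = 22.99 g/mol.
M(NH4Cl) = 14.01 + 4(1.008) + 35.45 = 53.492 g/mol.
n(Na) = 382.64 / 22.99 = 16.6438 mol.
Reaction (1): Na→NaCl ratio 2:2 ⇒ n(NaCl) = 16.6438 mol.
Reaction (2): NaCl→HCl ratio 2:2 ⇒ n(HCl) = 16.6438 mol.
Reaction (3): HCl→NH4Cl ratio 1:1 ⇒ n(NH4Cl) = 16.6438 mol.
Mass of NH4Cl = 16.6438 × 53.492 = 890.308 g.

890.31 g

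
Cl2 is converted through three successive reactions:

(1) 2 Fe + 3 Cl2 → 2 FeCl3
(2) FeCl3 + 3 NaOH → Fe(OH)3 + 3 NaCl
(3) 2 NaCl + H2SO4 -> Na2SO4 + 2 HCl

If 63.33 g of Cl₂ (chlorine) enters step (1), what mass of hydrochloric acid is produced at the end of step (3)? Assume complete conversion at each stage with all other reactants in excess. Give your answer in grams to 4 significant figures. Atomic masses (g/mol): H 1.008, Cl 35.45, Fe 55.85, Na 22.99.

M(Cl2) = 2(35.45) = 70.90 g/mol.
M(HCl) = 1.008 + 35.45 = 36.458 g/mol.
n(Cl2) = 63.33 / 70.90 = 0.89323 mol.
Reaction (1): Cl2→FeCl3 ratio 3:2 ⇒ n(FeCl3) = 0.59549 mol.
Reaction (2): FeCl3→NaCl ratio 1:3 ⇒ n(NaCl) = 1.7865 mol.
Reaction (3): NaCl→HCl ratio 2:2 ⇒ n(HCl) = 1.7865 mol.
Mass of HCl = 1.7865 × 36.458 = 65.131 g.

65.13 g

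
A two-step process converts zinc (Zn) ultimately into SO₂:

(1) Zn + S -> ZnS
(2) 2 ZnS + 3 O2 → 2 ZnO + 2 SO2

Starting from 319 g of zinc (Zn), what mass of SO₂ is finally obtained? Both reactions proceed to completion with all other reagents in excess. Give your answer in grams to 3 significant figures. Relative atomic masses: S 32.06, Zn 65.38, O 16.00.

M(Zn) = 65.38 g/mol.
M(SO2) = 32.06 + 2(16.00) = 64.06 g/mol.
n(Zn) = 319.0 / 65.38 = 4.879 mol.
Step 1 gives a 1:1 ratio of Zn to ZnS, so n(ZnS) = 4.879 mol.
In step 2 the ZnS:SO2 ratio is 2:2, so n(SO2) = 4.879 mol.
Mass of SO2 = 4.879 × 64.06 = 312.6 g.

313 g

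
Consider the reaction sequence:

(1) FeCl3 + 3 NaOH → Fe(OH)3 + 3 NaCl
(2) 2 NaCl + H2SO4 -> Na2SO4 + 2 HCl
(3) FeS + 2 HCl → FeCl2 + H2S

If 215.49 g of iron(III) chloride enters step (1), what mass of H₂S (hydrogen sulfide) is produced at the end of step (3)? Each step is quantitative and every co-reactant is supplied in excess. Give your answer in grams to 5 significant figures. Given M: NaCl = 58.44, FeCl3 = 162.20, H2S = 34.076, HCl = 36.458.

67.907 g

n(FeCl3) = 215.49 / 162.20 = 1.32855 mol.
Reaction (1): FeCl3→NaCl ratio 1:3 ⇒ n(NaCl) = 3.98564 mol.
Reaction (2): NaCl→HCl ratio 2:2 ⇒ n(HCl) = 3.98564 mol.
Reaction (3): HCl→H2S ratio 2:1 ⇒ n(H2S) = 1.99282 mol.
Mass of H2S = 1.99282 × 34.076 = 67.9072 g.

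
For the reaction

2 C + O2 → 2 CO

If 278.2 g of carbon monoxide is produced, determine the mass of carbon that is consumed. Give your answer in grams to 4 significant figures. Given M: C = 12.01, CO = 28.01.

119.3 g

n(CO) = 278.20 g / 28.01 g/mol = 9.9322 mol.
From the equation the CO:C mole ratio is 2:2, so n(C) = 9.9322 × 2/2 = 9.9322 mol.
Mass of C = 9.9322 mol × 12.01 g/mol = 119.29 g.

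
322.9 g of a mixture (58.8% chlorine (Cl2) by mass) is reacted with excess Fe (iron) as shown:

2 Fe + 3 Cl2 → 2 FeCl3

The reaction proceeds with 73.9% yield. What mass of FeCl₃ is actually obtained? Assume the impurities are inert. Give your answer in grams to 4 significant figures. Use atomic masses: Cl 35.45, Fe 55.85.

Pure Cl2 available = 322.9 g × 0.588 = 189.87 g.
M(Cl2) = 2(35.45) = 70.90 g/mol.
M(FeCl3) = 55.85 + 3(35.45) = 162.20 g/mol.
n(Cl2) = 189.87 g / 70.90 g/mol = 2.6779 mol.
From the equation the Cl2:FeCl3 mole ratio is 3:2, so n(FeCl3) = 2.6779 × 2/3 = 1.7853 mol.
Mass of FeCl3 = 1.7853 mol × 162.20 g/mol = 289.57 g.
Actual mass collected = 289.57 g × 0.739 = 213.99 g.

214.0 g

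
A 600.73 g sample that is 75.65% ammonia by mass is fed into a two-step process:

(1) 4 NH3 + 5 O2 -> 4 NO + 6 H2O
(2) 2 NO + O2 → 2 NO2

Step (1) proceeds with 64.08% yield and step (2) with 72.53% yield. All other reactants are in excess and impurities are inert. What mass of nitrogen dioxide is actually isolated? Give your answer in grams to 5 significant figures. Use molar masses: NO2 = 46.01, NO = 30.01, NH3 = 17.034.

570.51 g

Pure NH3 = 600.73 × 0.7565 = 454.452 g.
n(NH3) = 454.452 / 17.034 = 26.6791 mol.
Step 1 (NH3:NO = 4:4): theoretical n(NO) = 26.6791 mol; at 64.08% yield, n(NO) = 17.0960 mol.
Step 2 (NO:NO2 = 2:2): theoretical n(NO2) = 17.0960 mol, so theoretical mass = 17.0960 × 46.01 = 786.586 g.
At 72.53% yield, actual mass of NO2 = 786.586 × 0.7253 = 570.511 g.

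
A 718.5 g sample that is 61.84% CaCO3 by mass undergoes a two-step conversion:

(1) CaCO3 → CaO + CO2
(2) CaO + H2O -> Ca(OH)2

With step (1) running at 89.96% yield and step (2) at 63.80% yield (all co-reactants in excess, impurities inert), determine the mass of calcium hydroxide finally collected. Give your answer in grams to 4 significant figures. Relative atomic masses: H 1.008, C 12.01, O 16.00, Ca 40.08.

188.8 g

Pure CaCO3 = 718.5 × 0.6184 = 444.32 g.
M(CaCO3) = 40.08 + 12.01 + 3(16.00) = 100.09 g/mol.
M(Ca(OH)2) = 40.08 + 2(16.00) + 2(1.008) = 74.096 g/mol.
n(CaCO3) = 444.32 / 100.09 = 4.4392 mol.
Step 1 (CaCO3:CaO = 1:1): theoretical n(CaO) = 4.4392 mol; at 89.96% yield, n(CaO) = 3.9935 mol.
Step 2 (CaO:Ca(OH)2 = 1:1): theoretical n(Ca(OH)2) = 3.9935 mol, so theoretical mass = 3.9935 × 74.096 = 295.90 g.
At 63.80% yield, actual mass of Ca(OH)2 = 295.90 × 0.6380 = 188.79 g.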